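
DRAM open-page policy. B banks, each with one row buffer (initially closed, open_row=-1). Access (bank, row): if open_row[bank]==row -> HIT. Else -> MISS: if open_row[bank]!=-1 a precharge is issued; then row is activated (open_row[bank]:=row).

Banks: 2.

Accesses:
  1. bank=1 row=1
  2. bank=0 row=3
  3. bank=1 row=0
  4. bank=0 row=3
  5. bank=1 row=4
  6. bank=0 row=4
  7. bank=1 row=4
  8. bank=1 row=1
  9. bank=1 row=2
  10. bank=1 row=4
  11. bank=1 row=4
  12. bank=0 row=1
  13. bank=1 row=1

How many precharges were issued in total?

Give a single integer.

Answer: 8

Derivation:
Acc 1: bank1 row1 -> MISS (open row1); precharges=0
Acc 2: bank0 row3 -> MISS (open row3); precharges=0
Acc 3: bank1 row0 -> MISS (open row0); precharges=1
Acc 4: bank0 row3 -> HIT
Acc 5: bank1 row4 -> MISS (open row4); precharges=2
Acc 6: bank0 row4 -> MISS (open row4); precharges=3
Acc 7: bank1 row4 -> HIT
Acc 8: bank1 row1 -> MISS (open row1); precharges=4
Acc 9: bank1 row2 -> MISS (open row2); precharges=5
Acc 10: bank1 row4 -> MISS (open row4); precharges=6
Acc 11: bank1 row4 -> HIT
Acc 12: bank0 row1 -> MISS (open row1); precharges=7
Acc 13: bank1 row1 -> MISS (open row1); precharges=8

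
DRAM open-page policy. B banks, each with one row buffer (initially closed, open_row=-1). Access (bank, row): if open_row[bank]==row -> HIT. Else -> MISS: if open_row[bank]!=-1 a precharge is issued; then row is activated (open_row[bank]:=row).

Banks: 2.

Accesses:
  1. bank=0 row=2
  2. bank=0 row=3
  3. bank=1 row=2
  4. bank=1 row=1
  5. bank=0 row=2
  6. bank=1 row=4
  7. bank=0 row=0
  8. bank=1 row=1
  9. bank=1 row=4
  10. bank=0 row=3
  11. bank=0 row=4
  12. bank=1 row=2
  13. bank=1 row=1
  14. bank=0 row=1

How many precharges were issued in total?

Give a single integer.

Acc 1: bank0 row2 -> MISS (open row2); precharges=0
Acc 2: bank0 row3 -> MISS (open row3); precharges=1
Acc 3: bank1 row2 -> MISS (open row2); precharges=1
Acc 4: bank1 row1 -> MISS (open row1); precharges=2
Acc 5: bank0 row2 -> MISS (open row2); precharges=3
Acc 6: bank1 row4 -> MISS (open row4); precharges=4
Acc 7: bank0 row0 -> MISS (open row0); precharges=5
Acc 8: bank1 row1 -> MISS (open row1); precharges=6
Acc 9: bank1 row4 -> MISS (open row4); precharges=7
Acc 10: bank0 row3 -> MISS (open row3); precharges=8
Acc 11: bank0 row4 -> MISS (open row4); precharges=9
Acc 12: bank1 row2 -> MISS (open row2); precharges=10
Acc 13: bank1 row1 -> MISS (open row1); precharges=11
Acc 14: bank0 row1 -> MISS (open row1); precharges=12

Answer: 12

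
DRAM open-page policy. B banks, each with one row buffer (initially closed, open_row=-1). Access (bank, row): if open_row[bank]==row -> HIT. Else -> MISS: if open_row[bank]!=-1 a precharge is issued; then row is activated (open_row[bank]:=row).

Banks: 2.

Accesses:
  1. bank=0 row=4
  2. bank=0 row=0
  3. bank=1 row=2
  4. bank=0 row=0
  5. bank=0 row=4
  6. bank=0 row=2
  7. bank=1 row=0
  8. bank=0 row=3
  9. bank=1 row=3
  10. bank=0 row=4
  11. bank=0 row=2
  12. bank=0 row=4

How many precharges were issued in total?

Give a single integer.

Answer: 9

Derivation:
Acc 1: bank0 row4 -> MISS (open row4); precharges=0
Acc 2: bank0 row0 -> MISS (open row0); precharges=1
Acc 3: bank1 row2 -> MISS (open row2); precharges=1
Acc 4: bank0 row0 -> HIT
Acc 5: bank0 row4 -> MISS (open row4); precharges=2
Acc 6: bank0 row2 -> MISS (open row2); precharges=3
Acc 7: bank1 row0 -> MISS (open row0); precharges=4
Acc 8: bank0 row3 -> MISS (open row3); precharges=5
Acc 9: bank1 row3 -> MISS (open row3); precharges=6
Acc 10: bank0 row4 -> MISS (open row4); precharges=7
Acc 11: bank0 row2 -> MISS (open row2); precharges=8
Acc 12: bank0 row4 -> MISS (open row4); precharges=9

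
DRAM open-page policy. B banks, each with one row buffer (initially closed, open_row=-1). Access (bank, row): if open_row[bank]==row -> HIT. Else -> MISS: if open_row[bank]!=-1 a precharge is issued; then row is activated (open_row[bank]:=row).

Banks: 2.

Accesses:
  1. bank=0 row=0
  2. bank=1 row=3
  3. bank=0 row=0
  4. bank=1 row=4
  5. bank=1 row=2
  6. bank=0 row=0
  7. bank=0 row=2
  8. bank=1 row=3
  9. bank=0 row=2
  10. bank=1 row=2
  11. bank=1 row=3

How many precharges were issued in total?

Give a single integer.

Acc 1: bank0 row0 -> MISS (open row0); precharges=0
Acc 2: bank1 row3 -> MISS (open row3); precharges=0
Acc 3: bank0 row0 -> HIT
Acc 4: bank1 row4 -> MISS (open row4); precharges=1
Acc 5: bank1 row2 -> MISS (open row2); precharges=2
Acc 6: bank0 row0 -> HIT
Acc 7: bank0 row2 -> MISS (open row2); precharges=3
Acc 8: bank1 row3 -> MISS (open row3); precharges=4
Acc 9: bank0 row2 -> HIT
Acc 10: bank1 row2 -> MISS (open row2); precharges=5
Acc 11: bank1 row3 -> MISS (open row3); precharges=6

Answer: 6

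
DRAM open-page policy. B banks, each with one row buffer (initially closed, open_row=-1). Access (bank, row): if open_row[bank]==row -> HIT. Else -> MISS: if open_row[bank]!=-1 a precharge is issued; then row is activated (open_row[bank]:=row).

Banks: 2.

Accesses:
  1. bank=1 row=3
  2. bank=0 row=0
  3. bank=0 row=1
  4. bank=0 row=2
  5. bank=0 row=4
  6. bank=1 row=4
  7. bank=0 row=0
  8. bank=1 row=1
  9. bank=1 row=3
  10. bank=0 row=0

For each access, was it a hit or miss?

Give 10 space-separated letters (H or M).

Answer: M M M M M M M M M H

Derivation:
Acc 1: bank1 row3 -> MISS (open row3); precharges=0
Acc 2: bank0 row0 -> MISS (open row0); precharges=0
Acc 3: bank0 row1 -> MISS (open row1); precharges=1
Acc 4: bank0 row2 -> MISS (open row2); precharges=2
Acc 5: bank0 row4 -> MISS (open row4); precharges=3
Acc 6: bank1 row4 -> MISS (open row4); precharges=4
Acc 7: bank0 row0 -> MISS (open row0); precharges=5
Acc 8: bank1 row1 -> MISS (open row1); precharges=6
Acc 9: bank1 row3 -> MISS (open row3); precharges=7
Acc 10: bank0 row0 -> HIT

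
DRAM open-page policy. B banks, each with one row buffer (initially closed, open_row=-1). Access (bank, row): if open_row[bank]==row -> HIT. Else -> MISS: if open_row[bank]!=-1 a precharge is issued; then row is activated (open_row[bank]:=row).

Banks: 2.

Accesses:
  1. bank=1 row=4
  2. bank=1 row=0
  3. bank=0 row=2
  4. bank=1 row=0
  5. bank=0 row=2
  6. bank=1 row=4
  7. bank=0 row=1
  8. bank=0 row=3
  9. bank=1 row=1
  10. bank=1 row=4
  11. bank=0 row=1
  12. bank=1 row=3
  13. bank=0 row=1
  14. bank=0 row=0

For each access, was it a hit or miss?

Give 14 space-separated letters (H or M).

Answer: M M M H H M M M M M M M H M

Derivation:
Acc 1: bank1 row4 -> MISS (open row4); precharges=0
Acc 2: bank1 row0 -> MISS (open row0); precharges=1
Acc 3: bank0 row2 -> MISS (open row2); precharges=1
Acc 4: bank1 row0 -> HIT
Acc 5: bank0 row2 -> HIT
Acc 6: bank1 row4 -> MISS (open row4); precharges=2
Acc 7: bank0 row1 -> MISS (open row1); precharges=3
Acc 8: bank0 row3 -> MISS (open row3); precharges=4
Acc 9: bank1 row1 -> MISS (open row1); precharges=5
Acc 10: bank1 row4 -> MISS (open row4); precharges=6
Acc 11: bank0 row1 -> MISS (open row1); precharges=7
Acc 12: bank1 row3 -> MISS (open row3); precharges=8
Acc 13: bank0 row1 -> HIT
Acc 14: bank0 row0 -> MISS (open row0); precharges=9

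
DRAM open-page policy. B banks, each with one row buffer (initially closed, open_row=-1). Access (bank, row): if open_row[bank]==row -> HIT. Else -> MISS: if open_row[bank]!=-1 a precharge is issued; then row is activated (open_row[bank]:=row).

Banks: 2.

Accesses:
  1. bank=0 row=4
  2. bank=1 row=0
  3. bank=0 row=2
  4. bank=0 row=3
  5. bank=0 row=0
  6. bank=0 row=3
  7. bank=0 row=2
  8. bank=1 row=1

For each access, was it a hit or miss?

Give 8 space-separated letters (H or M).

Answer: M M M M M M M M

Derivation:
Acc 1: bank0 row4 -> MISS (open row4); precharges=0
Acc 2: bank1 row0 -> MISS (open row0); precharges=0
Acc 3: bank0 row2 -> MISS (open row2); precharges=1
Acc 4: bank0 row3 -> MISS (open row3); precharges=2
Acc 5: bank0 row0 -> MISS (open row0); precharges=3
Acc 6: bank0 row3 -> MISS (open row3); precharges=4
Acc 7: bank0 row2 -> MISS (open row2); precharges=5
Acc 8: bank1 row1 -> MISS (open row1); precharges=6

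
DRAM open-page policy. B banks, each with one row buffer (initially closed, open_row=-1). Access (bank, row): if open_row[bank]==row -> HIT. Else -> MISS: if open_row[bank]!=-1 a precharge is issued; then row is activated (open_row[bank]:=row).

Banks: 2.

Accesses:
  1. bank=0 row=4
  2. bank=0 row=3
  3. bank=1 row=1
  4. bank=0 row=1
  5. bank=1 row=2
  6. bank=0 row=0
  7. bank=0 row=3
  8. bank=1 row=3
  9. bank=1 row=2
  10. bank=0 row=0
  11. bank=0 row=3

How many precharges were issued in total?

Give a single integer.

Acc 1: bank0 row4 -> MISS (open row4); precharges=0
Acc 2: bank0 row3 -> MISS (open row3); precharges=1
Acc 3: bank1 row1 -> MISS (open row1); precharges=1
Acc 4: bank0 row1 -> MISS (open row1); precharges=2
Acc 5: bank1 row2 -> MISS (open row2); precharges=3
Acc 6: bank0 row0 -> MISS (open row0); precharges=4
Acc 7: bank0 row3 -> MISS (open row3); precharges=5
Acc 8: bank1 row3 -> MISS (open row3); precharges=6
Acc 9: bank1 row2 -> MISS (open row2); precharges=7
Acc 10: bank0 row0 -> MISS (open row0); precharges=8
Acc 11: bank0 row3 -> MISS (open row3); precharges=9

Answer: 9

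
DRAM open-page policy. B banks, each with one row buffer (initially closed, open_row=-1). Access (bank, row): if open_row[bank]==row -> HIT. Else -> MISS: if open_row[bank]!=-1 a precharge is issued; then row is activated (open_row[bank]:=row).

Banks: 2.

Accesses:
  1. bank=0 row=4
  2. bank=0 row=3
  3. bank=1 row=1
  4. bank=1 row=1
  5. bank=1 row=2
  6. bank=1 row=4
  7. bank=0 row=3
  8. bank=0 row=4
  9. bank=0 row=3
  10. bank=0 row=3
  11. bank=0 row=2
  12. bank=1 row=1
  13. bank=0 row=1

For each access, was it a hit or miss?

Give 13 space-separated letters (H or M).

Acc 1: bank0 row4 -> MISS (open row4); precharges=0
Acc 2: bank0 row3 -> MISS (open row3); precharges=1
Acc 3: bank1 row1 -> MISS (open row1); precharges=1
Acc 4: bank1 row1 -> HIT
Acc 5: bank1 row2 -> MISS (open row2); precharges=2
Acc 6: bank1 row4 -> MISS (open row4); precharges=3
Acc 7: bank0 row3 -> HIT
Acc 8: bank0 row4 -> MISS (open row4); precharges=4
Acc 9: bank0 row3 -> MISS (open row3); precharges=5
Acc 10: bank0 row3 -> HIT
Acc 11: bank0 row2 -> MISS (open row2); precharges=6
Acc 12: bank1 row1 -> MISS (open row1); precharges=7
Acc 13: bank0 row1 -> MISS (open row1); precharges=8

Answer: M M M H M M H M M H M M M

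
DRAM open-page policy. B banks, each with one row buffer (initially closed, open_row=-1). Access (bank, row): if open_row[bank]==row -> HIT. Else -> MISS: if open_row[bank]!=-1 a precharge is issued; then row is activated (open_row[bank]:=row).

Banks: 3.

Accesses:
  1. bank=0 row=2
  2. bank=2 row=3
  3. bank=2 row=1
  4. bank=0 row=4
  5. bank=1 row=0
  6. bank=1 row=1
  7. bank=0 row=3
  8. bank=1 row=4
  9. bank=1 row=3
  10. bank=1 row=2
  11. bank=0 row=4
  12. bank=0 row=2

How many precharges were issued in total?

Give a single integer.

Answer: 9

Derivation:
Acc 1: bank0 row2 -> MISS (open row2); precharges=0
Acc 2: bank2 row3 -> MISS (open row3); precharges=0
Acc 3: bank2 row1 -> MISS (open row1); precharges=1
Acc 4: bank0 row4 -> MISS (open row4); precharges=2
Acc 5: bank1 row0 -> MISS (open row0); precharges=2
Acc 6: bank1 row1 -> MISS (open row1); precharges=3
Acc 7: bank0 row3 -> MISS (open row3); precharges=4
Acc 8: bank1 row4 -> MISS (open row4); precharges=5
Acc 9: bank1 row3 -> MISS (open row3); precharges=6
Acc 10: bank1 row2 -> MISS (open row2); precharges=7
Acc 11: bank0 row4 -> MISS (open row4); precharges=8
Acc 12: bank0 row2 -> MISS (open row2); precharges=9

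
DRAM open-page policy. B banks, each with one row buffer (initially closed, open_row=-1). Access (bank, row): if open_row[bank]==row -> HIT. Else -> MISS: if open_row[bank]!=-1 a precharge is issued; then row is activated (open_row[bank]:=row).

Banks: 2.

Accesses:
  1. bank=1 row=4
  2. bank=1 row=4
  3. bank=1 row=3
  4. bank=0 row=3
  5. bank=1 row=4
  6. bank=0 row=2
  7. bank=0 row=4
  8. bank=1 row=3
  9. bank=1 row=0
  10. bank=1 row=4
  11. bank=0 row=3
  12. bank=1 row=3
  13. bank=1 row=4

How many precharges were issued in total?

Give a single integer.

Answer: 10

Derivation:
Acc 1: bank1 row4 -> MISS (open row4); precharges=0
Acc 2: bank1 row4 -> HIT
Acc 3: bank1 row3 -> MISS (open row3); precharges=1
Acc 4: bank0 row3 -> MISS (open row3); precharges=1
Acc 5: bank1 row4 -> MISS (open row4); precharges=2
Acc 6: bank0 row2 -> MISS (open row2); precharges=3
Acc 7: bank0 row4 -> MISS (open row4); precharges=4
Acc 8: bank1 row3 -> MISS (open row3); precharges=5
Acc 9: bank1 row0 -> MISS (open row0); precharges=6
Acc 10: bank1 row4 -> MISS (open row4); precharges=7
Acc 11: bank0 row3 -> MISS (open row3); precharges=8
Acc 12: bank1 row3 -> MISS (open row3); precharges=9
Acc 13: bank1 row4 -> MISS (open row4); precharges=10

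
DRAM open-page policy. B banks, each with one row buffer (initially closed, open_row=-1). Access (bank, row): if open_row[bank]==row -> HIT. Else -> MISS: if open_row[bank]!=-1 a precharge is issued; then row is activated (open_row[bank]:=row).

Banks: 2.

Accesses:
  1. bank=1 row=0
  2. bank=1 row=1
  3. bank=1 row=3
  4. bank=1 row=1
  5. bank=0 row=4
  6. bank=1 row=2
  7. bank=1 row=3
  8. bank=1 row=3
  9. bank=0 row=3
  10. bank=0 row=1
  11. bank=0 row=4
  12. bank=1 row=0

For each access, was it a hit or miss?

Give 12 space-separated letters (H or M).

Acc 1: bank1 row0 -> MISS (open row0); precharges=0
Acc 2: bank1 row1 -> MISS (open row1); precharges=1
Acc 3: bank1 row3 -> MISS (open row3); precharges=2
Acc 4: bank1 row1 -> MISS (open row1); precharges=3
Acc 5: bank0 row4 -> MISS (open row4); precharges=3
Acc 6: bank1 row2 -> MISS (open row2); precharges=4
Acc 7: bank1 row3 -> MISS (open row3); precharges=5
Acc 8: bank1 row3 -> HIT
Acc 9: bank0 row3 -> MISS (open row3); precharges=6
Acc 10: bank0 row1 -> MISS (open row1); precharges=7
Acc 11: bank0 row4 -> MISS (open row4); precharges=8
Acc 12: bank1 row0 -> MISS (open row0); precharges=9

Answer: M M M M M M M H M M M M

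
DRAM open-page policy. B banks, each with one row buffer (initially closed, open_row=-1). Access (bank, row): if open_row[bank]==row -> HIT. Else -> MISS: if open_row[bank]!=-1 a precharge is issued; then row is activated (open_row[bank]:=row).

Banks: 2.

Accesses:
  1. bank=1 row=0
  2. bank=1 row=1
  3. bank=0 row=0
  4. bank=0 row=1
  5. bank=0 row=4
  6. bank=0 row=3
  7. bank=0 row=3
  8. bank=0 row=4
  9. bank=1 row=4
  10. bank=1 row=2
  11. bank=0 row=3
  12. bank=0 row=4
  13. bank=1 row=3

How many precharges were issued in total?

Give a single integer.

Acc 1: bank1 row0 -> MISS (open row0); precharges=0
Acc 2: bank1 row1 -> MISS (open row1); precharges=1
Acc 3: bank0 row0 -> MISS (open row0); precharges=1
Acc 4: bank0 row1 -> MISS (open row1); precharges=2
Acc 5: bank0 row4 -> MISS (open row4); precharges=3
Acc 6: bank0 row3 -> MISS (open row3); precharges=4
Acc 7: bank0 row3 -> HIT
Acc 8: bank0 row4 -> MISS (open row4); precharges=5
Acc 9: bank1 row4 -> MISS (open row4); precharges=6
Acc 10: bank1 row2 -> MISS (open row2); precharges=7
Acc 11: bank0 row3 -> MISS (open row3); precharges=8
Acc 12: bank0 row4 -> MISS (open row4); precharges=9
Acc 13: bank1 row3 -> MISS (open row3); precharges=10

Answer: 10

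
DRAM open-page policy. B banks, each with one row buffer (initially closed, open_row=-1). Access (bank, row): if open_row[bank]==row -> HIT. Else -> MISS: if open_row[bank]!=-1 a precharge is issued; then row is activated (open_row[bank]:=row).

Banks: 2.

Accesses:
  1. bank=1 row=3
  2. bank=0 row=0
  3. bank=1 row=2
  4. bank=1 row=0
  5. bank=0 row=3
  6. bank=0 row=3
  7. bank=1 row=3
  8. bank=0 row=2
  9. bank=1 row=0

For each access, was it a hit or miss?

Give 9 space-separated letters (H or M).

Answer: M M M M M H M M M

Derivation:
Acc 1: bank1 row3 -> MISS (open row3); precharges=0
Acc 2: bank0 row0 -> MISS (open row0); precharges=0
Acc 3: bank1 row2 -> MISS (open row2); precharges=1
Acc 4: bank1 row0 -> MISS (open row0); precharges=2
Acc 5: bank0 row3 -> MISS (open row3); precharges=3
Acc 6: bank0 row3 -> HIT
Acc 7: bank1 row3 -> MISS (open row3); precharges=4
Acc 8: bank0 row2 -> MISS (open row2); precharges=5
Acc 9: bank1 row0 -> MISS (open row0); precharges=6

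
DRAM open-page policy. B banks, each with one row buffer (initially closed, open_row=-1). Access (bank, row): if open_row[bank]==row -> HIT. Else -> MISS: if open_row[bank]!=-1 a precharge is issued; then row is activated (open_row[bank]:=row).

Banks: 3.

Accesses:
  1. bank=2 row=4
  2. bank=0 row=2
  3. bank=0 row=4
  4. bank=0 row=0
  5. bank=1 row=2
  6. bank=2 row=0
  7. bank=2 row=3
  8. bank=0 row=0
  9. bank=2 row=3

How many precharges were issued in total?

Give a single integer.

Answer: 4

Derivation:
Acc 1: bank2 row4 -> MISS (open row4); precharges=0
Acc 2: bank0 row2 -> MISS (open row2); precharges=0
Acc 3: bank0 row4 -> MISS (open row4); precharges=1
Acc 4: bank0 row0 -> MISS (open row0); precharges=2
Acc 5: bank1 row2 -> MISS (open row2); precharges=2
Acc 6: bank2 row0 -> MISS (open row0); precharges=3
Acc 7: bank2 row3 -> MISS (open row3); precharges=4
Acc 8: bank0 row0 -> HIT
Acc 9: bank2 row3 -> HIT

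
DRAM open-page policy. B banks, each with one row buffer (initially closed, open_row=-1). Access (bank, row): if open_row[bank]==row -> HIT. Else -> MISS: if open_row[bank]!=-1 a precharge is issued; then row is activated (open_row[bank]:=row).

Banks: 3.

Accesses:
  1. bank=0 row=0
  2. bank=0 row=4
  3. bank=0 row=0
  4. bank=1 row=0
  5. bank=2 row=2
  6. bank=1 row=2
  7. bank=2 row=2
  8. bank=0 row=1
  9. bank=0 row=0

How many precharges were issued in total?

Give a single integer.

Acc 1: bank0 row0 -> MISS (open row0); precharges=0
Acc 2: bank0 row4 -> MISS (open row4); precharges=1
Acc 3: bank0 row0 -> MISS (open row0); precharges=2
Acc 4: bank1 row0 -> MISS (open row0); precharges=2
Acc 5: bank2 row2 -> MISS (open row2); precharges=2
Acc 6: bank1 row2 -> MISS (open row2); precharges=3
Acc 7: bank2 row2 -> HIT
Acc 8: bank0 row1 -> MISS (open row1); precharges=4
Acc 9: bank0 row0 -> MISS (open row0); precharges=5

Answer: 5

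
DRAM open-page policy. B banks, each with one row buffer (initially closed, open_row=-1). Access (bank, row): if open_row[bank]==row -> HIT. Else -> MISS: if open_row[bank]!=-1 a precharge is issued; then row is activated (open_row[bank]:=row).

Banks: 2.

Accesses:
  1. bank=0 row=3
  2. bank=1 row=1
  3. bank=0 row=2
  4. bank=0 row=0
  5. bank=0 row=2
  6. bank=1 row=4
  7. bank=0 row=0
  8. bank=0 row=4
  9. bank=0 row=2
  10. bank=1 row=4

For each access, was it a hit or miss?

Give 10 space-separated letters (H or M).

Acc 1: bank0 row3 -> MISS (open row3); precharges=0
Acc 2: bank1 row1 -> MISS (open row1); precharges=0
Acc 3: bank0 row2 -> MISS (open row2); precharges=1
Acc 4: bank0 row0 -> MISS (open row0); precharges=2
Acc 5: bank0 row2 -> MISS (open row2); precharges=3
Acc 6: bank1 row4 -> MISS (open row4); precharges=4
Acc 7: bank0 row0 -> MISS (open row0); precharges=5
Acc 8: bank0 row4 -> MISS (open row4); precharges=6
Acc 9: bank0 row2 -> MISS (open row2); precharges=7
Acc 10: bank1 row4 -> HIT

Answer: M M M M M M M M M H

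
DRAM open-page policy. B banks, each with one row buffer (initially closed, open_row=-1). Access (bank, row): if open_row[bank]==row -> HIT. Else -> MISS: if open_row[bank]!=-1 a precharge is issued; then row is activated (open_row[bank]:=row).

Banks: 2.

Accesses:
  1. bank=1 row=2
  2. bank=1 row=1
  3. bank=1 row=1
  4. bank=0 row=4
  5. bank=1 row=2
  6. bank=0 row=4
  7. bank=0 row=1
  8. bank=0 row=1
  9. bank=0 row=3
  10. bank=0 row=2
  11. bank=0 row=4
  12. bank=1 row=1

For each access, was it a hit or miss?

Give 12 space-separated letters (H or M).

Acc 1: bank1 row2 -> MISS (open row2); precharges=0
Acc 2: bank1 row1 -> MISS (open row1); precharges=1
Acc 3: bank1 row1 -> HIT
Acc 4: bank0 row4 -> MISS (open row4); precharges=1
Acc 5: bank1 row2 -> MISS (open row2); precharges=2
Acc 6: bank0 row4 -> HIT
Acc 7: bank0 row1 -> MISS (open row1); precharges=3
Acc 8: bank0 row1 -> HIT
Acc 9: bank0 row3 -> MISS (open row3); precharges=4
Acc 10: bank0 row2 -> MISS (open row2); precharges=5
Acc 11: bank0 row4 -> MISS (open row4); precharges=6
Acc 12: bank1 row1 -> MISS (open row1); precharges=7

Answer: M M H M M H M H M M M M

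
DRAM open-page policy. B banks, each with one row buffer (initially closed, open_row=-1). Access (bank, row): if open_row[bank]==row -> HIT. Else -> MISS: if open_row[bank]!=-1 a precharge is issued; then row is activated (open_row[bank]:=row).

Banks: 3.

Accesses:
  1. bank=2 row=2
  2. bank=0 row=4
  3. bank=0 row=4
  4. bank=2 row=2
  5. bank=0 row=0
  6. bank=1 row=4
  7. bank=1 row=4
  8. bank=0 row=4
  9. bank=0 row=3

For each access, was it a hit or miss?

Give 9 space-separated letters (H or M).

Acc 1: bank2 row2 -> MISS (open row2); precharges=0
Acc 2: bank0 row4 -> MISS (open row4); precharges=0
Acc 3: bank0 row4 -> HIT
Acc 4: bank2 row2 -> HIT
Acc 5: bank0 row0 -> MISS (open row0); precharges=1
Acc 6: bank1 row4 -> MISS (open row4); precharges=1
Acc 7: bank1 row4 -> HIT
Acc 8: bank0 row4 -> MISS (open row4); precharges=2
Acc 9: bank0 row3 -> MISS (open row3); precharges=3

Answer: M M H H M M H M M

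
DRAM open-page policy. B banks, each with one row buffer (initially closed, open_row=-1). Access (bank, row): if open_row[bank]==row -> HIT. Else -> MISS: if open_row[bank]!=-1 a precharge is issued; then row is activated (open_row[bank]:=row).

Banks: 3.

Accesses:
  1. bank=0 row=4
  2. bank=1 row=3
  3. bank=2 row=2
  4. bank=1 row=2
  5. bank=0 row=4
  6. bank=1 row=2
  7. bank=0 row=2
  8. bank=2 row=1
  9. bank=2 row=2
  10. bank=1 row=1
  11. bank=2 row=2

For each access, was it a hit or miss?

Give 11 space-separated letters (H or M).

Acc 1: bank0 row4 -> MISS (open row4); precharges=0
Acc 2: bank1 row3 -> MISS (open row3); precharges=0
Acc 3: bank2 row2 -> MISS (open row2); precharges=0
Acc 4: bank1 row2 -> MISS (open row2); precharges=1
Acc 5: bank0 row4 -> HIT
Acc 6: bank1 row2 -> HIT
Acc 7: bank0 row2 -> MISS (open row2); precharges=2
Acc 8: bank2 row1 -> MISS (open row1); precharges=3
Acc 9: bank2 row2 -> MISS (open row2); precharges=4
Acc 10: bank1 row1 -> MISS (open row1); precharges=5
Acc 11: bank2 row2 -> HIT

Answer: M M M M H H M M M M H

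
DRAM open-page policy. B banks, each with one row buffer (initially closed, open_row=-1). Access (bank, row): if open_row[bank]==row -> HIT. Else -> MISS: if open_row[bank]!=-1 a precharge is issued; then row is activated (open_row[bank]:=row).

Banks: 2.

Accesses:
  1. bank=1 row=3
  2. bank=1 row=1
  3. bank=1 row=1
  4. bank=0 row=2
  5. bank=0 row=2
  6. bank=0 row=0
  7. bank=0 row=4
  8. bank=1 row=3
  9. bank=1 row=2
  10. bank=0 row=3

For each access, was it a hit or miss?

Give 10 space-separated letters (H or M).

Answer: M M H M H M M M M M

Derivation:
Acc 1: bank1 row3 -> MISS (open row3); precharges=0
Acc 2: bank1 row1 -> MISS (open row1); precharges=1
Acc 3: bank1 row1 -> HIT
Acc 4: bank0 row2 -> MISS (open row2); precharges=1
Acc 5: bank0 row2 -> HIT
Acc 6: bank0 row0 -> MISS (open row0); precharges=2
Acc 7: bank0 row4 -> MISS (open row4); precharges=3
Acc 8: bank1 row3 -> MISS (open row3); precharges=4
Acc 9: bank1 row2 -> MISS (open row2); precharges=5
Acc 10: bank0 row3 -> MISS (open row3); precharges=6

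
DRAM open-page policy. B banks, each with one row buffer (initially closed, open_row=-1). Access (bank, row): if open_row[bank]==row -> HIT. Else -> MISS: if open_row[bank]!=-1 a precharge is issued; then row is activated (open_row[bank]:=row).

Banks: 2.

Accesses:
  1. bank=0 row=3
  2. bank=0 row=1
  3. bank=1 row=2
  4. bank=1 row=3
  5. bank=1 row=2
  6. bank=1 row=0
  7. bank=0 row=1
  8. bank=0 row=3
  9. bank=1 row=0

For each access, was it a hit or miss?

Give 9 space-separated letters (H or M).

Acc 1: bank0 row3 -> MISS (open row3); precharges=0
Acc 2: bank0 row1 -> MISS (open row1); precharges=1
Acc 3: bank1 row2 -> MISS (open row2); precharges=1
Acc 4: bank1 row3 -> MISS (open row3); precharges=2
Acc 5: bank1 row2 -> MISS (open row2); precharges=3
Acc 6: bank1 row0 -> MISS (open row0); precharges=4
Acc 7: bank0 row1 -> HIT
Acc 8: bank0 row3 -> MISS (open row3); precharges=5
Acc 9: bank1 row0 -> HIT

Answer: M M M M M M H M H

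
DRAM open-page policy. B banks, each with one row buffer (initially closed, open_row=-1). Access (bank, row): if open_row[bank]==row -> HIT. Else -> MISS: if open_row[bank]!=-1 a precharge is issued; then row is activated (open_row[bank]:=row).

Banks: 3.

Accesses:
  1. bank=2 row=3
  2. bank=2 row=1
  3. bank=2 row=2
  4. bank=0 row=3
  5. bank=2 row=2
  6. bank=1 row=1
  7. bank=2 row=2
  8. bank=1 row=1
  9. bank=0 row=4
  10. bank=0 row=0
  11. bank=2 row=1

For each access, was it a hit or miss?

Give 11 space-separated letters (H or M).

Answer: M M M M H M H H M M M

Derivation:
Acc 1: bank2 row3 -> MISS (open row3); precharges=0
Acc 2: bank2 row1 -> MISS (open row1); precharges=1
Acc 3: bank2 row2 -> MISS (open row2); precharges=2
Acc 4: bank0 row3 -> MISS (open row3); precharges=2
Acc 5: bank2 row2 -> HIT
Acc 6: bank1 row1 -> MISS (open row1); precharges=2
Acc 7: bank2 row2 -> HIT
Acc 8: bank1 row1 -> HIT
Acc 9: bank0 row4 -> MISS (open row4); precharges=3
Acc 10: bank0 row0 -> MISS (open row0); precharges=4
Acc 11: bank2 row1 -> MISS (open row1); precharges=5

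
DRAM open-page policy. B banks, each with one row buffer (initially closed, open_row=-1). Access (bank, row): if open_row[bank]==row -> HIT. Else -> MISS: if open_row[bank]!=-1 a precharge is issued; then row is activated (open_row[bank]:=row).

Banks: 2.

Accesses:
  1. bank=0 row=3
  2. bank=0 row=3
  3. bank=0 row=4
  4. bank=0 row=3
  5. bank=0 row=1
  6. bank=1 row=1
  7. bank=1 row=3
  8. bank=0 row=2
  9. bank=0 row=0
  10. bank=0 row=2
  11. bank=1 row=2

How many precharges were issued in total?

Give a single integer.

Acc 1: bank0 row3 -> MISS (open row3); precharges=0
Acc 2: bank0 row3 -> HIT
Acc 3: bank0 row4 -> MISS (open row4); precharges=1
Acc 4: bank0 row3 -> MISS (open row3); precharges=2
Acc 5: bank0 row1 -> MISS (open row1); precharges=3
Acc 6: bank1 row1 -> MISS (open row1); precharges=3
Acc 7: bank1 row3 -> MISS (open row3); precharges=4
Acc 8: bank0 row2 -> MISS (open row2); precharges=5
Acc 9: bank0 row0 -> MISS (open row0); precharges=6
Acc 10: bank0 row2 -> MISS (open row2); precharges=7
Acc 11: bank1 row2 -> MISS (open row2); precharges=8

Answer: 8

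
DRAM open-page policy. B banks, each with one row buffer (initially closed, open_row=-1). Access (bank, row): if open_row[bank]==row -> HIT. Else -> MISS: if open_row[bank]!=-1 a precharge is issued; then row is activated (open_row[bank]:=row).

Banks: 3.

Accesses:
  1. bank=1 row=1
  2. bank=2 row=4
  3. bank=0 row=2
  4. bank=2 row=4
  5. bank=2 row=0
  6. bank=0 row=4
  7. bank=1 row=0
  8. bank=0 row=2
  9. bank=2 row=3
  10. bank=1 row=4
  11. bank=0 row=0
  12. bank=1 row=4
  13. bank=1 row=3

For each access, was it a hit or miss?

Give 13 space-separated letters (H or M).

Answer: M M M H M M M M M M M H M

Derivation:
Acc 1: bank1 row1 -> MISS (open row1); precharges=0
Acc 2: bank2 row4 -> MISS (open row4); precharges=0
Acc 3: bank0 row2 -> MISS (open row2); precharges=0
Acc 4: bank2 row4 -> HIT
Acc 5: bank2 row0 -> MISS (open row0); precharges=1
Acc 6: bank0 row4 -> MISS (open row4); precharges=2
Acc 7: bank1 row0 -> MISS (open row0); precharges=3
Acc 8: bank0 row2 -> MISS (open row2); precharges=4
Acc 9: bank2 row3 -> MISS (open row3); precharges=5
Acc 10: bank1 row4 -> MISS (open row4); precharges=6
Acc 11: bank0 row0 -> MISS (open row0); precharges=7
Acc 12: bank1 row4 -> HIT
Acc 13: bank1 row3 -> MISS (open row3); precharges=8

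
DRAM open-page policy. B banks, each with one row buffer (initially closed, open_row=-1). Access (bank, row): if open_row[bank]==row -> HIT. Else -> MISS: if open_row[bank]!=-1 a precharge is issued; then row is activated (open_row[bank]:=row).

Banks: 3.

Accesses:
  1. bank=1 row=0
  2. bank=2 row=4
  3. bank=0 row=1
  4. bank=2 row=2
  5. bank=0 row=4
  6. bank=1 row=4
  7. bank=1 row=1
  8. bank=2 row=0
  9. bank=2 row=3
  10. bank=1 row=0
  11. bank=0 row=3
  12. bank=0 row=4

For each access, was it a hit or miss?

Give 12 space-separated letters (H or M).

Acc 1: bank1 row0 -> MISS (open row0); precharges=0
Acc 2: bank2 row4 -> MISS (open row4); precharges=0
Acc 3: bank0 row1 -> MISS (open row1); precharges=0
Acc 4: bank2 row2 -> MISS (open row2); precharges=1
Acc 5: bank0 row4 -> MISS (open row4); precharges=2
Acc 6: bank1 row4 -> MISS (open row4); precharges=3
Acc 7: bank1 row1 -> MISS (open row1); precharges=4
Acc 8: bank2 row0 -> MISS (open row0); precharges=5
Acc 9: bank2 row3 -> MISS (open row3); precharges=6
Acc 10: bank1 row0 -> MISS (open row0); precharges=7
Acc 11: bank0 row3 -> MISS (open row3); precharges=8
Acc 12: bank0 row4 -> MISS (open row4); precharges=9

Answer: M M M M M M M M M M M M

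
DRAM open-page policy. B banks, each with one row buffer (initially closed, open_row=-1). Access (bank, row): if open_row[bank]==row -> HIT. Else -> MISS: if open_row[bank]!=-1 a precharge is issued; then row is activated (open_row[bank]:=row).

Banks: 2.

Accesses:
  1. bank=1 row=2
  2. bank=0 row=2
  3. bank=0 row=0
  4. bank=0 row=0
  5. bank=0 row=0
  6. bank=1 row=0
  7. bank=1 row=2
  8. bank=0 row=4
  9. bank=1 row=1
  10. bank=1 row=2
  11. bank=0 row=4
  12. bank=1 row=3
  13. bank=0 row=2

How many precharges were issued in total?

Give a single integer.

Answer: 8

Derivation:
Acc 1: bank1 row2 -> MISS (open row2); precharges=0
Acc 2: bank0 row2 -> MISS (open row2); precharges=0
Acc 3: bank0 row0 -> MISS (open row0); precharges=1
Acc 4: bank0 row0 -> HIT
Acc 5: bank0 row0 -> HIT
Acc 6: bank1 row0 -> MISS (open row0); precharges=2
Acc 7: bank1 row2 -> MISS (open row2); precharges=3
Acc 8: bank0 row4 -> MISS (open row4); precharges=4
Acc 9: bank1 row1 -> MISS (open row1); precharges=5
Acc 10: bank1 row2 -> MISS (open row2); precharges=6
Acc 11: bank0 row4 -> HIT
Acc 12: bank1 row3 -> MISS (open row3); precharges=7
Acc 13: bank0 row2 -> MISS (open row2); precharges=8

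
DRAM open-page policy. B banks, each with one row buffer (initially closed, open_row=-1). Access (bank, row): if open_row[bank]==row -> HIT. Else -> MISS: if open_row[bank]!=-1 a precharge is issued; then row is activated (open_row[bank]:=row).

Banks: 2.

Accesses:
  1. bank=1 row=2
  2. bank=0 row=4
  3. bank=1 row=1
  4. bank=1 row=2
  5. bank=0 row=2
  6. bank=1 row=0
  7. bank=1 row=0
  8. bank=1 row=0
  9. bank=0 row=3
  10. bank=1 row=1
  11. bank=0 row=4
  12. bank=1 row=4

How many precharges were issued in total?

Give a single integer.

Acc 1: bank1 row2 -> MISS (open row2); precharges=0
Acc 2: bank0 row4 -> MISS (open row4); precharges=0
Acc 3: bank1 row1 -> MISS (open row1); precharges=1
Acc 4: bank1 row2 -> MISS (open row2); precharges=2
Acc 5: bank0 row2 -> MISS (open row2); precharges=3
Acc 6: bank1 row0 -> MISS (open row0); precharges=4
Acc 7: bank1 row0 -> HIT
Acc 8: bank1 row0 -> HIT
Acc 9: bank0 row3 -> MISS (open row3); precharges=5
Acc 10: bank1 row1 -> MISS (open row1); precharges=6
Acc 11: bank0 row4 -> MISS (open row4); precharges=7
Acc 12: bank1 row4 -> MISS (open row4); precharges=8

Answer: 8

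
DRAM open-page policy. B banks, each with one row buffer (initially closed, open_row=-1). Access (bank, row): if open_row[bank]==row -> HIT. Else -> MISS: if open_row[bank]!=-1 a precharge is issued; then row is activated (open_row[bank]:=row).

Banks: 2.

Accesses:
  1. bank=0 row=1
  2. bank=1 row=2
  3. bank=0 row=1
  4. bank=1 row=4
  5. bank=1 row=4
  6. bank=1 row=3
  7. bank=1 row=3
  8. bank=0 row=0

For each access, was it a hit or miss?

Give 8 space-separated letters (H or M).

Acc 1: bank0 row1 -> MISS (open row1); precharges=0
Acc 2: bank1 row2 -> MISS (open row2); precharges=0
Acc 3: bank0 row1 -> HIT
Acc 4: bank1 row4 -> MISS (open row4); precharges=1
Acc 5: bank1 row4 -> HIT
Acc 6: bank1 row3 -> MISS (open row3); precharges=2
Acc 7: bank1 row3 -> HIT
Acc 8: bank0 row0 -> MISS (open row0); precharges=3

Answer: M M H M H M H M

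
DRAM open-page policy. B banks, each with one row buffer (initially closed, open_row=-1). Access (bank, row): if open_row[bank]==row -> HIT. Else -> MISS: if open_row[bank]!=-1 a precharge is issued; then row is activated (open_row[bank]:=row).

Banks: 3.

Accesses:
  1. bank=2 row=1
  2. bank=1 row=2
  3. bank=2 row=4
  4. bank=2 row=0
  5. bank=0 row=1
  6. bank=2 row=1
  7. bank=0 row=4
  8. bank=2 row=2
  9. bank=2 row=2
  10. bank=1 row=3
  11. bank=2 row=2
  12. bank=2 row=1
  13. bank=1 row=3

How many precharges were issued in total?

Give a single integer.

Answer: 7

Derivation:
Acc 1: bank2 row1 -> MISS (open row1); precharges=0
Acc 2: bank1 row2 -> MISS (open row2); precharges=0
Acc 3: bank2 row4 -> MISS (open row4); precharges=1
Acc 4: bank2 row0 -> MISS (open row0); precharges=2
Acc 5: bank0 row1 -> MISS (open row1); precharges=2
Acc 6: bank2 row1 -> MISS (open row1); precharges=3
Acc 7: bank0 row4 -> MISS (open row4); precharges=4
Acc 8: bank2 row2 -> MISS (open row2); precharges=5
Acc 9: bank2 row2 -> HIT
Acc 10: bank1 row3 -> MISS (open row3); precharges=6
Acc 11: bank2 row2 -> HIT
Acc 12: bank2 row1 -> MISS (open row1); precharges=7
Acc 13: bank1 row3 -> HIT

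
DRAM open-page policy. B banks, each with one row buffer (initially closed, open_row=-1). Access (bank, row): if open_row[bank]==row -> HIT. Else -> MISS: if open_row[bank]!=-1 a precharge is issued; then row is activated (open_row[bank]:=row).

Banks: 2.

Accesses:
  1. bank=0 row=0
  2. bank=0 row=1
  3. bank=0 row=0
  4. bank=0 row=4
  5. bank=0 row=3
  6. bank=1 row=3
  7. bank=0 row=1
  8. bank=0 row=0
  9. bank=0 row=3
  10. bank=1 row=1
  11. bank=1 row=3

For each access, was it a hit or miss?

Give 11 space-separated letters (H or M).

Acc 1: bank0 row0 -> MISS (open row0); precharges=0
Acc 2: bank0 row1 -> MISS (open row1); precharges=1
Acc 3: bank0 row0 -> MISS (open row0); precharges=2
Acc 4: bank0 row4 -> MISS (open row4); precharges=3
Acc 5: bank0 row3 -> MISS (open row3); precharges=4
Acc 6: bank1 row3 -> MISS (open row3); precharges=4
Acc 7: bank0 row1 -> MISS (open row1); precharges=5
Acc 8: bank0 row0 -> MISS (open row0); precharges=6
Acc 9: bank0 row3 -> MISS (open row3); precharges=7
Acc 10: bank1 row1 -> MISS (open row1); precharges=8
Acc 11: bank1 row3 -> MISS (open row3); precharges=9

Answer: M M M M M M M M M M M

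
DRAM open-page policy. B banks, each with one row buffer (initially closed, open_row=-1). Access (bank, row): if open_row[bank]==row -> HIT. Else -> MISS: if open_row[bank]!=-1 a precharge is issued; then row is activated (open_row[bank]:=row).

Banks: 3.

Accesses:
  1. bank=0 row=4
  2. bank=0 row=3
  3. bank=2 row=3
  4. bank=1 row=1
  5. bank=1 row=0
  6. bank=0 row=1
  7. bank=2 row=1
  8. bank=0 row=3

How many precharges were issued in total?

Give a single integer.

Acc 1: bank0 row4 -> MISS (open row4); precharges=0
Acc 2: bank0 row3 -> MISS (open row3); precharges=1
Acc 3: bank2 row3 -> MISS (open row3); precharges=1
Acc 4: bank1 row1 -> MISS (open row1); precharges=1
Acc 5: bank1 row0 -> MISS (open row0); precharges=2
Acc 6: bank0 row1 -> MISS (open row1); precharges=3
Acc 7: bank2 row1 -> MISS (open row1); precharges=4
Acc 8: bank0 row3 -> MISS (open row3); precharges=5

Answer: 5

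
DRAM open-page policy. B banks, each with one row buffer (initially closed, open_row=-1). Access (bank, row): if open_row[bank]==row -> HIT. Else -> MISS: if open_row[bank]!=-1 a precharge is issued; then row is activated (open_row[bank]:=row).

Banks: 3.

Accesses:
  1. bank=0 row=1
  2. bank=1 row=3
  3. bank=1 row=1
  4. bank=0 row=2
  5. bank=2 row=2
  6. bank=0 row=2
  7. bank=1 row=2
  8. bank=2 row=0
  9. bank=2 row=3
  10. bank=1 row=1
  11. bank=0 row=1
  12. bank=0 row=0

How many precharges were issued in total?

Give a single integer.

Answer: 8

Derivation:
Acc 1: bank0 row1 -> MISS (open row1); precharges=0
Acc 2: bank1 row3 -> MISS (open row3); precharges=0
Acc 3: bank1 row1 -> MISS (open row1); precharges=1
Acc 4: bank0 row2 -> MISS (open row2); precharges=2
Acc 5: bank2 row2 -> MISS (open row2); precharges=2
Acc 6: bank0 row2 -> HIT
Acc 7: bank1 row2 -> MISS (open row2); precharges=3
Acc 8: bank2 row0 -> MISS (open row0); precharges=4
Acc 9: bank2 row3 -> MISS (open row3); precharges=5
Acc 10: bank1 row1 -> MISS (open row1); precharges=6
Acc 11: bank0 row1 -> MISS (open row1); precharges=7
Acc 12: bank0 row0 -> MISS (open row0); precharges=8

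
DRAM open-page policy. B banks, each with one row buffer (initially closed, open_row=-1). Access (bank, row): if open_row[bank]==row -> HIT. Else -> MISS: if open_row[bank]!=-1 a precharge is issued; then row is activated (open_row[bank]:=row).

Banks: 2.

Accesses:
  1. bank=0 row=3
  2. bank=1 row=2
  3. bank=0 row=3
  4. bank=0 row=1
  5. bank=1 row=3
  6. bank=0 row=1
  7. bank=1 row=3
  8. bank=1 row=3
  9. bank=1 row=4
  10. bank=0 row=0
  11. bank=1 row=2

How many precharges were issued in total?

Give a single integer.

Answer: 5

Derivation:
Acc 1: bank0 row3 -> MISS (open row3); precharges=0
Acc 2: bank1 row2 -> MISS (open row2); precharges=0
Acc 3: bank0 row3 -> HIT
Acc 4: bank0 row1 -> MISS (open row1); precharges=1
Acc 5: bank1 row3 -> MISS (open row3); precharges=2
Acc 6: bank0 row1 -> HIT
Acc 7: bank1 row3 -> HIT
Acc 8: bank1 row3 -> HIT
Acc 9: bank1 row4 -> MISS (open row4); precharges=3
Acc 10: bank0 row0 -> MISS (open row0); precharges=4
Acc 11: bank1 row2 -> MISS (open row2); precharges=5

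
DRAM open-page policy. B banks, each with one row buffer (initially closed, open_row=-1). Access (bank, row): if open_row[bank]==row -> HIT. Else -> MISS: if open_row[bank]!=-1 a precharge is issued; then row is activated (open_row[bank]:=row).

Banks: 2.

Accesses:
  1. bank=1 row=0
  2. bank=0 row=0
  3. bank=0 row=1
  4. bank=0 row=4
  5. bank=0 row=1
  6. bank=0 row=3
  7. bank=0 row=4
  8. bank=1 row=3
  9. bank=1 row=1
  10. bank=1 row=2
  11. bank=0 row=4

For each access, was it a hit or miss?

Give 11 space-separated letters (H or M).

Acc 1: bank1 row0 -> MISS (open row0); precharges=0
Acc 2: bank0 row0 -> MISS (open row0); precharges=0
Acc 3: bank0 row1 -> MISS (open row1); precharges=1
Acc 4: bank0 row4 -> MISS (open row4); precharges=2
Acc 5: bank0 row1 -> MISS (open row1); precharges=3
Acc 6: bank0 row3 -> MISS (open row3); precharges=4
Acc 7: bank0 row4 -> MISS (open row4); precharges=5
Acc 8: bank1 row3 -> MISS (open row3); precharges=6
Acc 9: bank1 row1 -> MISS (open row1); precharges=7
Acc 10: bank1 row2 -> MISS (open row2); precharges=8
Acc 11: bank0 row4 -> HIT

Answer: M M M M M M M M M M H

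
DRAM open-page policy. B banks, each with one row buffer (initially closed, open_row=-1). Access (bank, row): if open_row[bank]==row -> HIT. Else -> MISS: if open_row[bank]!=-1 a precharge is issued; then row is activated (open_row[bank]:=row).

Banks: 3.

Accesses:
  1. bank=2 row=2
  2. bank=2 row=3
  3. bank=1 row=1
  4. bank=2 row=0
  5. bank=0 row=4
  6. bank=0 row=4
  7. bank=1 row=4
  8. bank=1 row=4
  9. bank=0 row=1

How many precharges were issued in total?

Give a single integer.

Answer: 4

Derivation:
Acc 1: bank2 row2 -> MISS (open row2); precharges=0
Acc 2: bank2 row3 -> MISS (open row3); precharges=1
Acc 3: bank1 row1 -> MISS (open row1); precharges=1
Acc 4: bank2 row0 -> MISS (open row0); precharges=2
Acc 5: bank0 row4 -> MISS (open row4); precharges=2
Acc 6: bank0 row4 -> HIT
Acc 7: bank1 row4 -> MISS (open row4); precharges=3
Acc 8: bank1 row4 -> HIT
Acc 9: bank0 row1 -> MISS (open row1); precharges=4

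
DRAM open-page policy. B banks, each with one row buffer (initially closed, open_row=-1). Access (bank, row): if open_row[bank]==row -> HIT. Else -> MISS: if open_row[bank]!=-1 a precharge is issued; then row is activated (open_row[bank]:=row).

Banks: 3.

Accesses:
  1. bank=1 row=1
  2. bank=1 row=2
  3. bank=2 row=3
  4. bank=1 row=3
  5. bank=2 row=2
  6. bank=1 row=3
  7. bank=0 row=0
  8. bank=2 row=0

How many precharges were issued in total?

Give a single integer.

Acc 1: bank1 row1 -> MISS (open row1); precharges=0
Acc 2: bank1 row2 -> MISS (open row2); precharges=1
Acc 3: bank2 row3 -> MISS (open row3); precharges=1
Acc 4: bank1 row3 -> MISS (open row3); precharges=2
Acc 5: bank2 row2 -> MISS (open row2); precharges=3
Acc 6: bank1 row3 -> HIT
Acc 7: bank0 row0 -> MISS (open row0); precharges=3
Acc 8: bank2 row0 -> MISS (open row0); precharges=4

Answer: 4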